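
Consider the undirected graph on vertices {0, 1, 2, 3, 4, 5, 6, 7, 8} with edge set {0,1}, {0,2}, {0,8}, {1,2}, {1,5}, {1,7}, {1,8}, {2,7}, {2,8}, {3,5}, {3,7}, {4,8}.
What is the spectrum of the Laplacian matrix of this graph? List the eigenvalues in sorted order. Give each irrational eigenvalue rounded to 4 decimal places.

With the vertex order [0, 1, 2, 3, 4, 5, 6, 7, 8], the degrees are [3, 5, 4, 2, 1, 2, 0, 3, 4], giving D = diag(3, 5, 4, 2, 1, 2, 0, 3, 4) and L = D - A. The multiplicity of 0 as a Laplacian eigenvalue equals the number of connected components. The 2 zero eigenvalues correspond to the 2 connected components. The largest eigenvalue, 6.2192, is at most the vertex count 9.

[0, 0, 0.6792, 1.3688, 2.3683, 3.4090, 4.6609, 5.2946, 6.2192]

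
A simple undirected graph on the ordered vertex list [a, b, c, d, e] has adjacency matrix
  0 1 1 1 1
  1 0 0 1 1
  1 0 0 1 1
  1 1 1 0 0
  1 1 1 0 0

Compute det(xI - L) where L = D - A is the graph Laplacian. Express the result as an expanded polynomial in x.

Reading degrees in the order [a, b, c, d, e] gives [4, 3, 3, 3, 3]; set D = diag(4, 3, 3, 3, 3) and form L = D - A. Computing det(xI - L) by cofactor expansion (or equivalently via sum-over-permutations) gives x^5 - 16x^4 + 94x^3 - 240x^2 + 225x. The constant term is 0 because L is singular (the all-ones vector lies in its kernel). By the matrix-tree theorem the graph has (1/5) * product of the nonzero eigenvalues = 45 spanning trees.

x^5 - 16x^4 + 94x^3 - 240x^2 + 225x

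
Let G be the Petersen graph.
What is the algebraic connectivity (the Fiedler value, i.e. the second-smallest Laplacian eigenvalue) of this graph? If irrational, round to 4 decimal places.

2

The graph has 10 vertices and degree multiset [3, 3, 3, 3, 3, 3, 3, 3, 3, 3]; D is the diagonal matrix of degrees and L = D - A. Computing the eigenvalues of L and sorting gives [0, 2, 2, 2, 2, 2, 5, 5, 5, 5]. The Fiedler value lambda_2 = 2 is strictly positive, so the graph is connected. The eigenvalues sum to 30, which equals trace(L) = 2|E|. The largest eigenvalue, 5, is at most the vertex count 10.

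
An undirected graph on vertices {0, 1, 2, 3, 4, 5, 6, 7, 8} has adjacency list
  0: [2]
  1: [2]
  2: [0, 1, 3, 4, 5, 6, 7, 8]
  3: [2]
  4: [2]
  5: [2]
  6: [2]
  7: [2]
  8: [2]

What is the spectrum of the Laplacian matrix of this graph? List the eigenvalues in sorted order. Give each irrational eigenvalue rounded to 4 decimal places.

[0, 1, 1, 1, 1, 1, 1, 1, 9]

Reading degrees in the order [0, 1, 2, 3, 4, 5, 6, 7, 8] gives [1, 1, 8, 1, 1, 1, 1, 1, 1]; set D = diag(1, 1, 8, 1, 1, 1, 1, 1, 1) and form L = D - A. Since every row of L sums to 0, the all-ones vector is in the kernel and 0 is an eigenvalue. The single zero eigenvalue shows the graph is connected.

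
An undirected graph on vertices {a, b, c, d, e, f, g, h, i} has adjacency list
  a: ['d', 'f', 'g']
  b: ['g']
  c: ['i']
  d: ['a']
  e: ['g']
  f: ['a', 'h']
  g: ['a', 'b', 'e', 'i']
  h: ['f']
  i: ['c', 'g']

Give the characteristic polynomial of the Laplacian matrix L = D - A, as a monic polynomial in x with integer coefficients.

x^9 - 16x^8 + 101x^7 - 326x^6 + 583x^5 - 586x^4 + 322x^3 - 88x^2 + 9x

Each diagonal entry of L is the vertex degree and each off-diagonal entry is -1 where an edge is present, 0 otherwise; in the order [a, b, c, d, e, f, g, h, i] the diagonal is [3, 1, 1, 1, 1, 2, 4, 1, 2]. Computing det(xI - L) by cofactor expansion (or equivalently via sum-over-permutations) gives x^9 - 16x^8 + 101x^7 - 326x^6 + 583x^5 - 586x^4 + 322x^3 - 88x^2 + 9x. The constant term is 0 because L is singular (the all-ones vector lies in its kernel). There is one zero in the spectrum, matching the 1 component. The eigenvalues sum to 16, which equals trace(L) = 2|E|.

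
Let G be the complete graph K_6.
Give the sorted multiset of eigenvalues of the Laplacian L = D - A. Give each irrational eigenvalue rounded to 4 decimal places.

The graph has 6 vertices and degree multiset [5, 5, 5, 5, 5, 5]; D is the diagonal matrix of degrees and L = D - A. Diagonalising L (or applying a numerical eigensolver to the 6x6 matrix) gives the spectrum above. The single zero eigenvalue shows the graph is connected. The eigenvalues sum to 30, which equals trace(L) = 2|E|.

[0, 6, 6, 6, 6, 6]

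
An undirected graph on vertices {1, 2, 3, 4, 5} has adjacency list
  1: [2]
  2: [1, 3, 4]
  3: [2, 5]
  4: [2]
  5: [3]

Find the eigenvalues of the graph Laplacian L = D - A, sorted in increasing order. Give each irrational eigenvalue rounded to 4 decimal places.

Each diagonal entry of L is the vertex degree and each off-diagonal entry is -1 where an edge is present, 0 otherwise; in the order [1, 2, 3, 4, 5] the diagonal is [1, 3, 2, 1, 1]. The multiplicity of 0 as a Laplacian eigenvalue equals the number of connected components. The single zero eigenvalue shows the graph is connected. There is one zero in the spectrum, matching the 1 component. The largest eigenvalue, 4.1701, is at most the vertex count 5.

[0, 0.5188, 1, 2.3111, 4.1701]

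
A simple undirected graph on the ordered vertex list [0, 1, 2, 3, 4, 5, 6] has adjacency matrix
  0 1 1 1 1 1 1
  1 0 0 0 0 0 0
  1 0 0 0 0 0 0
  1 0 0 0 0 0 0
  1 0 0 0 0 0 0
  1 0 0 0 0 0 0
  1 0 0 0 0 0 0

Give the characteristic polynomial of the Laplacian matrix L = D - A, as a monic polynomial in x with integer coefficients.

Each diagonal entry of L is the vertex degree and each off-diagonal entry is -1 where an edge is present, 0 otherwise; in the order [0, 1, 2, 3, 4, 5, 6] the diagonal is [6, 1, 1, 1, 1, 1, 1]. L has integer entries, so p(x) = det(xI - L) has integer coefficients. Expanding the determinant yields x^7 - 12x^6 + 45x^5 - 80x^4 + 75x^3 - 36x^2 + 7x. The coefficient of x^6 equals -trace(L) = -12, matching the sum of degrees.

x^7 - 12x^6 + 45x^5 - 80x^4 + 75x^3 - 36x^2 + 7x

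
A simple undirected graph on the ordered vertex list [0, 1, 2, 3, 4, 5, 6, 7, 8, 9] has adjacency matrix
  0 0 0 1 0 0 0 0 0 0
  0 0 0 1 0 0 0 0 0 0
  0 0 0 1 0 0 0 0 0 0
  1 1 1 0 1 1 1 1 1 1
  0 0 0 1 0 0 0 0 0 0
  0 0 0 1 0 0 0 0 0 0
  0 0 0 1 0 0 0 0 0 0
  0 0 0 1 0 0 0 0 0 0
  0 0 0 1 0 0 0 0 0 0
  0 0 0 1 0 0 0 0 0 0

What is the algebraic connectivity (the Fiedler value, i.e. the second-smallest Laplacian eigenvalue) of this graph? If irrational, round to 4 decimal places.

1

Reading degrees in the order [0, 1, 2, 3, 4, 5, 6, 7, 8, 9] gives [1, 1, 1, 9, 1, 1, 1, 1, 1, 1]; set D = diag(1, 1, 1, 9, 1, 1, 1, 1, 1, 1) and form L = D - A. The smallest Laplacian eigenvalue is always 0. The next one, lambda_2 = 1, measures how hard the graph is to disconnect: larger values mean better connectivity. By the matrix-tree theorem the graph has (1/10) * product of the nonzero eigenvalues = 1 spanning tree. The eigenvalues sum to 18, which equals trace(L) = 2|E|.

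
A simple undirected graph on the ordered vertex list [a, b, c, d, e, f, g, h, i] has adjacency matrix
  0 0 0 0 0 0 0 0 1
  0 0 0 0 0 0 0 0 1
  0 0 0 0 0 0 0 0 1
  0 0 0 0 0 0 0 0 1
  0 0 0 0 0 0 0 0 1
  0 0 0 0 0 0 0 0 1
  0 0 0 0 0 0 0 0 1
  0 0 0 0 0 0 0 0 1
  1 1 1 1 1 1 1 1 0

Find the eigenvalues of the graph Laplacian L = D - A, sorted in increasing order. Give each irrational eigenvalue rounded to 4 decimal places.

With the vertex order [a, b, c, d, e, f, g, h, i], the degrees are [1, 1, 1, 1, 1, 1, 1, 1, 8], giving D = diag(1, 1, 1, 1, 1, 1, 1, 1, 8) and L = D - A. Since every row of L sums to 0, the all-ones vector is in the kernel and 0 is an eigenvalue. The single zero eigenvalue shows the graph is connected. The eigenvalues sum to 16, which equals trace(L) = 2|E|. By the matrix-tree theorem the graph has (1/9) * product of the nonzero eigenvalues = 1 spanning tree.

[0, 1, 1, 1, 1, 1, 1, 1, 9]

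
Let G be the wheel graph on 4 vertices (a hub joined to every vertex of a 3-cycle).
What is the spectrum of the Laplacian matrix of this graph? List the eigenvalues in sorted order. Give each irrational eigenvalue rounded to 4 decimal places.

[0, 4, 4, 4]

The graph has 4 vertices and degree multiset [3, 3, 3, 3]; D is the diagonal matrix of degrees and L = D - A. Diagonalising L (or applying a numerical eigensolver to the 4x4 matrix) gives the spectrum above. The single zero eigenvalue shows the graph is connected. The eigenvalues sum to 12, which equals trace(L) = 2|E|.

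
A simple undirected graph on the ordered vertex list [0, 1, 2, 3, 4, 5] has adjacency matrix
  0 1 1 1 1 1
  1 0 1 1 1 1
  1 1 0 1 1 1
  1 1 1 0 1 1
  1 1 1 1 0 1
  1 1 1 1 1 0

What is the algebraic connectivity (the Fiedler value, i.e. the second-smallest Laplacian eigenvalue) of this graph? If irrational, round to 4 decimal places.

6

With the vertex order [0, 1, 2, 3, 4, 5], the degrees are [5, 5, 5, 5, 5, 5], giving D = diag(5, 5, 5, 5, 5, 5) and L = D - A. The sorted Laplacian eigenvalues are [0, 6, 6, 6, 6, 6]; the algebraic connectivity is the second entry, 6. The largest eigenvalue, 6, is at most the vertex count 6. By the matrix-tree theorem the graph has (1/6) * product of the nonzero eigenvalues = 1296 spanning trees.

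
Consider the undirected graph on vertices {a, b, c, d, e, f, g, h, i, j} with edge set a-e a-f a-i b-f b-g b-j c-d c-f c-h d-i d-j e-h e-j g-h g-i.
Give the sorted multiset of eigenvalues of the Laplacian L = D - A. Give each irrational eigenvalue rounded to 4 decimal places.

With the vertex order [a, b, c, d, e, f, g, h, i, j], the degrees are [3, 3, 3, 3, 3, 3, 3, 3, 3, 3], giving D = diag(3, 3, 3, 3, 3, 3, 3, 3, 3, 3) and L = D - A. Diagonalising L (or applying a numerical eigensolver to the 10x10 matrix) gives the spectrum above. There is one zero in the spectrum, matching the 1 component. By the matrix-tree theorem the graph has (1/10) * product of the nonzero eigenvalues = 2000 spanning trees.

[0, 2, 2, 2, 2, 2, 5, 5, 5, 5]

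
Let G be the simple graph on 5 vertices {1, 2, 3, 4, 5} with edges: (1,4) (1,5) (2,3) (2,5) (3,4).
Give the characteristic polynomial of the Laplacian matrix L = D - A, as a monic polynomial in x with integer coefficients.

Reading degrees in the order [1, 2, 3, 4, 5] gives [2, 2, 2, 2, 2]; set D = diag(2, 2, 2, 2, 2) and form L = D - A. Computing det(xI - L) by cofactor expansion (or equivalently via sum-over-permutations) gives x^5 - 10x^4 + 35x^3 - 50x^2 + 25x. The coefficient of x^4 equals -trace(L) = -10, matching the sum of degrees. The largest eigenvalue, 3.6180, is at most the vertex count 5.

x^5 - 10x^4 + 35x^3 - 50x^2 + 25x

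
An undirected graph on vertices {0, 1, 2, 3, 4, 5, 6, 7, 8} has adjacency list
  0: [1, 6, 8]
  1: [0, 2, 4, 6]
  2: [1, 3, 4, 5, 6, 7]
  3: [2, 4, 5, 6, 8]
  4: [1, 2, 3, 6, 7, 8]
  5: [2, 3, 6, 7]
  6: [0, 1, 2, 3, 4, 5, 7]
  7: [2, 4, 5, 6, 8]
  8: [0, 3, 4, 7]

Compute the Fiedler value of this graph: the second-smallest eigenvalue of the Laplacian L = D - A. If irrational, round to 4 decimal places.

2.4485

Reading degrees in the order [0, 1, 2, 3, 4, 5, 6, 7, 8] gives [3, 4, 6, 5, 6, 4, 7, 5, 4]; set D = diag(3, 4, 6, 5, 6, 4, 7, 5, 4) and form L = D - A. The smallest Laplacian eigenvalue is always 0. The next one, lambda_2 = 2.4485, measures how hard the graph is to disconnect: larger values mean better connectivity. There is one zero in the spectrum, matching the 1 component.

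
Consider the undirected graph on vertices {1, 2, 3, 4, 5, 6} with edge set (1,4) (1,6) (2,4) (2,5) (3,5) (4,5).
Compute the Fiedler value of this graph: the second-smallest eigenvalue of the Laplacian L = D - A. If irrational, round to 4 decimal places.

With the vertex order [1, 2, 3, 4, 5, 6], the degrees are [2, 2, 1, 3, 3, 1], giving D = diag(2, 2, 1, 3, 3, 1) and L = D - A. The smallest Laplacian eigenvalue is always 0. The next one, lambda_2 = 0.4131, measures how hard the graph is to disconnect: larger values mean better connectivity. By the matrix-tree theorem the graph has (1/6) * product of the nonzero eigenvalues = 3 spanning trees.

0.4131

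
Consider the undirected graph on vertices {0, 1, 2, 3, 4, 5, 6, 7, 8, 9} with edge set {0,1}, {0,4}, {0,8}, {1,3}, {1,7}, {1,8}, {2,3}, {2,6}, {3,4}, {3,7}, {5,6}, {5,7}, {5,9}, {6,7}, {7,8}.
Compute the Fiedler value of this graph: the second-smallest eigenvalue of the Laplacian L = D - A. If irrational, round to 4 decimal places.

0.5409

Each diagonal entry of L is the vertex degree and each off-diagonal entry is -1 where an edge is present, 0 otherwise; in the order [0, 1, 2, 3, 4, 5, 6, 7, 8, 9] the diagonal is [3, 4, 2, 4, 2, 3, 3, 5, 3, 1]. Computing the eigenvalues of L and sorting gives [0, 0.5409, 1.1686, 1.7881, 2.5576, 3.3368, 4.1955, 4.3768, 5.6422, 6.3935]. The Fiedler value lambda_2 = 0.5409 is strictly positive, so the graph is connected. The eigenvalues sum to 30, which equals trace(L) = 2|E|.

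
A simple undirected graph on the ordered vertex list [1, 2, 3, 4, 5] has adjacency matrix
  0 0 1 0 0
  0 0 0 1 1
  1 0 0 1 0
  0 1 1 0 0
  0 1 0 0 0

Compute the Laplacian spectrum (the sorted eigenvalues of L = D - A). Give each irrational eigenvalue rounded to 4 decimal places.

[0, 0.3820, 1.3820, 2.6180, 3.6180]

Each diagonal entry of L is the vertex degree and each off-diagonal entry is -1 where an edge is present, 0 otherwise; in the order [1, 2, 3, 4, 5] the diagonal is [1, 2, 2, 2, 1]. L is symmetric positive semidefinite, so every eigenvalue is real and nonnegative. The single zero eigenvalue shows the graph is connected.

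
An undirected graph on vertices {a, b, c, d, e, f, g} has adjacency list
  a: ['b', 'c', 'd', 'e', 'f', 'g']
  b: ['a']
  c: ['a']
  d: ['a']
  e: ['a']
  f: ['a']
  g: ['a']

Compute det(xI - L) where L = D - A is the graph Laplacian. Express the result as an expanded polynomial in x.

x^7 - 12x^6 + 45x^5 - 80x^4 + 75x^3 - 36x^2 + 7x

With the vertex order [a, b, c, d, e, f, g], the degrees are [6, 1, 1, 1, 1, 1, 1], giving D = diag(6, 1, 1, 1, 1, 1, 1) and L = D - A. L has integer entries, so p(x) = det(xI - L) has integer coefficients. Expanding the determinant yields x^7 - 12x^6 + 45x^5 - 80x^4 + 75x^3 - 36x^2 + 7x. The coefficient of x^6 equals -trace(L) = -12, matching the sum of degrees. The largest eigenvalue, 7, is at most the vertex count 7. There is one zero in the spectrum, matching the 1 component.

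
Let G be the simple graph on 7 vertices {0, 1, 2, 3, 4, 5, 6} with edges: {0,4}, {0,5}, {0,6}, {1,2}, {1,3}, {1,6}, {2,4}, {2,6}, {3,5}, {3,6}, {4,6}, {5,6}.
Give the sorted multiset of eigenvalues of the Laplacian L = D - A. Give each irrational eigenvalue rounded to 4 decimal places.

With the vertex order [0, 1, 2, 3, 4, 5, 6], the degrees are [3, 3, 3, 3, 3, 3, 6], giving D = diag(3, 3, 3, 3, 3, 3, 6) and L = D - A. Since every row of L sums to 0, the all-ones vector is in the kernel and 0 is an eigenvalue. There is one zero in the spectrum, matching the 1 component.

[0, 2, 2, 4, 4, 5, 7]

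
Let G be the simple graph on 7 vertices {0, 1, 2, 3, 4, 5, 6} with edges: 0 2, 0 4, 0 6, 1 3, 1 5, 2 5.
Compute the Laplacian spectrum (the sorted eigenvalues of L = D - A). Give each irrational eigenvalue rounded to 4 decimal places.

Reading degrees in the order [0, 1, 2, 3, 4, 5, 6] gives [3, 2, 2, 1, 1, 2, 1]; set D = diag(3, 2, 2, 1, 1, 2, 1) and form L = D - A. L is symmetric positive semidefinite, so every eigenvalue is real and nonnegative. The single zero eigenvalue shows the graph is connected. The eigenvalues sum to 12, which equals trace(L) = 2|E|.

[0, 0.2254, 1, 1, 2.1859, 3.3604, 4.2283]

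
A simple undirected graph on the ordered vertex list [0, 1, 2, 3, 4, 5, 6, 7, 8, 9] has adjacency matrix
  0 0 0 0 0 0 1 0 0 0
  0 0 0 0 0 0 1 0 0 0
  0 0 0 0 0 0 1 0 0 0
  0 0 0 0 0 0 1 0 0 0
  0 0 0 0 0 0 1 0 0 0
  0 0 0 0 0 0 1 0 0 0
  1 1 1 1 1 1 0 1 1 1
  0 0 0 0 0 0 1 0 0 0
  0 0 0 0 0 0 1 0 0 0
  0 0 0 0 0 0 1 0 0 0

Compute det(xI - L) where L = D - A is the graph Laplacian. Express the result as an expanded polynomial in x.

Reading degrees in the order [0, 1, 2, 3, 4, 5, 6, 7, 8, 9] gives [1, 1, 1, 1, 1, 1, 9, 1, 1, 1]; set D = diag(1, 1, 1, 1, 1, 1, 9, 1, 1, 1) and form L = D - A. L has integer entries, so p(x) = det(xI - L) has integer coefficients. Expanding the determinant yields x^10 - 18x^9 + 108x^8 - 336x^7 + 630x^6 - 756x^5 + 588x^4 - 288x^3 + 81x^2 - 10x. The coefficient of x^9 equals -trace(L) = -18, matching the sum of degrees. By the matrix-tree theorem the graph has (1/10) * product of the nonzero eigenvalues = 1 spanning tree. The eigenvalues sum to 18, which equals trace(L) = 2|E|.

x^10 - 18x^9 + 108x^8 - 336x^7 + 630x^6 - 756x^5 + 588x^4 - 288x^3 + 81x^2 - 10x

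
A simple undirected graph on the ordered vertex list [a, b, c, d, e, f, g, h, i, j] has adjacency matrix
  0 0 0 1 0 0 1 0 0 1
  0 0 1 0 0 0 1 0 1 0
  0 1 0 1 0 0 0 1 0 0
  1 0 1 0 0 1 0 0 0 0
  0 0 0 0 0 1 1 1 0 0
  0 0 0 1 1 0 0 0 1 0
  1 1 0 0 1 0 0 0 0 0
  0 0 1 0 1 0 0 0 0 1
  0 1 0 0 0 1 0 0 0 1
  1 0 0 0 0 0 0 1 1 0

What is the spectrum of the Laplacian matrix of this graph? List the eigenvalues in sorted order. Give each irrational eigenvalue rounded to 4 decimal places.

[0, 2, 2, 2, 2, 2, 5, 5, 5, 5]

With the vertex order [a, b, c, d, e, f, g, h, i, j], the degrees are [3, 3, 3, 3, 3, 3, 3, 3, 3, 3], giving D = diag(3, 3, 3, 3, 3, 3, 3, 3, 3, 3) and L = D - A. Diagonalising L (or applying a numerical eigensolver to the 10x10 matrix) gives the spectrum above. The single zero eigenvalue shows the graph is connected. There is one zero in the spectrum, matching the 1 component.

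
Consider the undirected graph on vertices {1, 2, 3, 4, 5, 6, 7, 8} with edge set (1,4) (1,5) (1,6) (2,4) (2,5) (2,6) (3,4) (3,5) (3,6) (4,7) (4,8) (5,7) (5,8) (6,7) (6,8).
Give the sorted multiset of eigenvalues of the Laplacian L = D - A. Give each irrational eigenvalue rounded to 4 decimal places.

Each diagonal entry of L is the vertex degree and each off-diagonal entry is -1 where an edge is present, 0 otherwise; in the order [1, 2, 3, 4, 5, 6, 7, 8] the diagonal is [3, 3, 3, 5, 5, 5, 3, 3]. L is symmetric positive semidefinite, so every eigenvalue is real and nonnegative. The single zero eigenvalue shows the graph is connected. The eigenvalues sum to 30, which equals trace(L) = 2|E|. The largest eigenvalue, 8, is at most the vertex count 8.

[0, 3, 3, 3, 3, 5, 5, 8]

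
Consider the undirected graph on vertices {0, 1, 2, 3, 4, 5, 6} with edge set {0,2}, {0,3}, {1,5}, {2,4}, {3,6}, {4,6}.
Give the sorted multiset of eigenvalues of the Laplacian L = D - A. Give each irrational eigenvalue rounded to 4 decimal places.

[0, 0, 1.3820, 1.3820, 2, 3.6180, 3.6180]

Reading degrees in the order [0, 1, 2, 3, 4, 5, 6] gives [2, 1, 2, 2, 2, 1, 2]; set D = diag(2, 1, 2, 2, 2, 1, 2) and form L = D - A. Since every row of L sums to 0, the all-ones vector is in the kernel and 0 is an eigenvalue. The 2 zero eigenvalues correspond to the 2 connected components. The eigenvalues sum to 12, which equals trace(L) = 2|E|.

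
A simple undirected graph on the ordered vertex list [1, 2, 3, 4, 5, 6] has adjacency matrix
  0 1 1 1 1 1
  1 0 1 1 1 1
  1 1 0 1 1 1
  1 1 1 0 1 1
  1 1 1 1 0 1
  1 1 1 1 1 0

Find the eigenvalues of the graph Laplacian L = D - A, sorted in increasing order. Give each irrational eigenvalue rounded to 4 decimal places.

With the vertex order [1, 2, 3, 4, 5, 6], the degrees are [5, 5, 5, 5, 5, 5], giving D = diag(5, 5, 5, 5, 5, 5) and L = D - A. Diagonalising L (or applying a numerical eigensolver to the 6x6 matrix) gives the spectrum above. The single zero eigenvalue shows the graph is connected.

[0, 6, 6, 6, 6, 6]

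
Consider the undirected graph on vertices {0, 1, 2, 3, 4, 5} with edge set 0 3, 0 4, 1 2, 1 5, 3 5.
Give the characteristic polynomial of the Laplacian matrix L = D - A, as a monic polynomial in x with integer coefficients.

Reading degrees in the order [0, 1, 2, 3, 4, 5] gives [2, 2, 1, 2, 1, 2]; set D = diag(2, 2, 1, 2, 1, 2) and form L = D - A. Computing det(xI - L) by cofactor expansion (or equivalently via sum-over-permutations) gives x^6 - 10x^5 + 36x^4 - 56x^3 + 35x^2 - 6x. The constant term is 0 because L is singular (the all-ones vector lies in its kernel). By the matrix-tree theorem the graph has (1/6) * product of the nonzero eigenvalues = 1 spanning tree.

x^6 - 10x^5 + 36x^4 - 56x^3 + 35x^2 - 6x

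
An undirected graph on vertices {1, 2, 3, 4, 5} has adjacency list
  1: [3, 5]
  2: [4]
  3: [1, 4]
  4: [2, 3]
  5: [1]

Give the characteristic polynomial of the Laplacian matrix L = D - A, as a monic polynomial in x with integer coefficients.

x^5 - 8x^4 + 21x^3 - 20x^2 + 5x

Reading degrees in the order [1, 2, 3, 4, 5] gives [2, 1, 2, 2, 1]; set D = diag(2, 1, 2, 2, 1) and form L = D - A. L has integer entries, so p(x) = det(xI - L) has integer coefficients. Expanding the determinant yields x^5 - 8x^4 + 21x^3 - 20x^2 + 5x. The coefficient of x^4 equals -trace(L) = -8, matching the sum of degrees. By the matrix-tree theorem the graph has (1/5) * product of the nonzero eigenvalues = 1 spanning tree.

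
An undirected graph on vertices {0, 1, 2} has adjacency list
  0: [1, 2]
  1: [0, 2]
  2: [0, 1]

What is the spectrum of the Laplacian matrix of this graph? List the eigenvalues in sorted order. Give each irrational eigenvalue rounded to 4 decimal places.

Each diagonal entry of L is the vertex degree and each off-diagonal entry is -1 where an edge is present, 0 otherwise; in the order [0, 1, 2] the diagonal is [2, 2, 2]. Since every row of L sums to 0, the all-ones vector is in the kernel and 0 is an eigenvalue. The single zero eigenvalue shows the graph is connected.

[0, 3, 3]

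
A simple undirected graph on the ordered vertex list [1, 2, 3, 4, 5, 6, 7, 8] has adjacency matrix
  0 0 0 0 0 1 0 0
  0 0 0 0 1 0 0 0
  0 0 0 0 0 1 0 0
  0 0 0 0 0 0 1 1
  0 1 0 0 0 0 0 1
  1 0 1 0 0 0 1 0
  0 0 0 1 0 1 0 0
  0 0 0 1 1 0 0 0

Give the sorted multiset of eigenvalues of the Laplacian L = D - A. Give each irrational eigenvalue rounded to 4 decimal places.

[0, 0.1667, 0.7276, 1, 1.6353, 2.6729, 3.5643, 4.2332]

Reading degrees in the order [1, 2, 3, 4, 5, 6, 7, 8] gives [1, 1, 1, 2, 2, 3, 2, 2]; set D = diag(1, 1, 1, 2, 2, 3, 2, 2) and form L = D - A. Diagonalising L (or applying a numerical eigensolver to the 8x8 matrix) gives the spectrum above. The single zero eigenvalue shows the graph is connected. There is one zero in the spectrum, matching the 1 component. The largest eigenvalue, 4.2332, is at most the vertex count 8.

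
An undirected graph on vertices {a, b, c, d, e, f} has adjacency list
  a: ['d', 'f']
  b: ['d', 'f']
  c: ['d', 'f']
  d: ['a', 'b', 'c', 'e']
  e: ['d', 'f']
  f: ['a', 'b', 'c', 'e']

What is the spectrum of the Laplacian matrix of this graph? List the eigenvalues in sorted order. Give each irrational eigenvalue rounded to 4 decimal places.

[0, 2, 2, 2, 4, 6]

Each diagonal entry of L is the vertex degree and each off-diagonal entry is -1 where an edge is present, 0 otherwise; in the order [a, b, c, d, e, f] the diagonal is [2, 2, 2, 4, 2, 4]. Diagonalising L (or applying a numerical eigensolver to the 6x6 matrix) gives the spectrum above. The single zero eigenvalue shows the graph is connected. By the matrix-tree theorem the graph has (1/6) * product of the nonzero eigenvalues = 32 spanning trees.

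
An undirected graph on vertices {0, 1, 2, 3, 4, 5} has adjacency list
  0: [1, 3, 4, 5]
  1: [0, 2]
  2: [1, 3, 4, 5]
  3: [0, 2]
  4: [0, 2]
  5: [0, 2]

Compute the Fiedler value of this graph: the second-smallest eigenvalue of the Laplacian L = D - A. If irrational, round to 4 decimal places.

With the vertex order [0, 1, 2, 3, 4, 5], the degrees are [4, 2, 4, 2, 2, 2], giving D = diag(4, 2, 4, 2, 2, 2) and L = D - A. Computing the eigenvalues of L and sorting gives [0, 2, 2, 2, 4, 6]. The Fiedler value lambda_2 = 2 is strictly positive, so the graph is connected. There is one zero in the spectrum, matching the 1 component. The largest eigenvalue, 6, is at most the vertex count 6.

2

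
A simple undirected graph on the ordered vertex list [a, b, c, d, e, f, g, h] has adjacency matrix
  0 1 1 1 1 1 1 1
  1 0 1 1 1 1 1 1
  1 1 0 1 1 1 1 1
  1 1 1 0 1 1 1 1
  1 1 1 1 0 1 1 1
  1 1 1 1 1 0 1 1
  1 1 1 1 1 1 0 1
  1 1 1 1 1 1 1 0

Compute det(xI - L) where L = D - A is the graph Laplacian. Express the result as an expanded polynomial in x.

x^8 - 56x^7 + 1344x^6 - 17920x^5 + 143360x^4 - 688128x^3 + 1835008x^2 - 2097152x

Reading degrees in the order [a, b, c, d, e, f, g, h] gives [7, 7, 7, 7, 7, 7, 7, 7]; set D = diag(7, 7, 7, 7, 7, 7, 7, 7) and form L = D - A. The eigenvalues of L are [0, 8, 8, 8, 8, 8, 8, 8]; the characteristic polynomial is the product of (x - lambda_i), which multiplies out to x^8 - 56x^7 + 1344x^6 - 17920x^5 + 143360x^4 - 688128x^3 + 1835008x^2 - 2097152x. Since p(0) = det(-L) = 0, x divides p(x). By the matrix-tree theorem the graph has (1/8) * product of the nonzero eigenvalues = 262144 spanning trees. The largest eigenvalue, 8, is at most the vertex count 8.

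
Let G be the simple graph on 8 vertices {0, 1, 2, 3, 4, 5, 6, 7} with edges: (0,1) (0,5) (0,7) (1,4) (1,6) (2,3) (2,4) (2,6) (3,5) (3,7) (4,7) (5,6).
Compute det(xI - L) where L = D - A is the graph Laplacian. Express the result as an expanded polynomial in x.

Each diagonal entry of L is the vertex degree and each off-diagonal entry is -1 where an edge is present, 0 otherwise; in the order [0, 1, 2, 3, 4, 5, 6, 7] the diagonal is [3, 3, 3, 3, 3, 3, 3, 3]. The eigenvalues of L are [0, 2, 2, 2, 4, 4, 4, 6]; the characteristic polynomial is the product of (x - lambda_i), which multiplies out to x^8 - 24x^7 + 240x^6 - 1296x^5 + 4080x^4 - 7488x^3 + 7424x^2 - 3072x. The constant term is 0 because L is singular (the all-ones vector lies in its kernel). By the matrix-tree theorem the graph has (1/8) * product of the nonzero eigenvalues = 384 spanning trees. The largest eigenvalue, 6, is at most the vertex count 8.

x^8 - 24x^7 + 240x^6 - 1296x^5 + 4080x^4 - 7488x^3 + 7424x^2 - 3072x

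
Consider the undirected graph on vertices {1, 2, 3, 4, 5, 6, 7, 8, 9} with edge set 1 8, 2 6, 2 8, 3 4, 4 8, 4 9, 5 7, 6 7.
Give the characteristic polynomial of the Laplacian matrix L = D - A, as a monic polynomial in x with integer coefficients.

Each diagonal entry of L is the vertex degree and each off-diagonal entry is -1 where an edge is present, 0 otherwise; in the order [1, 2, 3, 4, 5, 6, 7, 8, 9] the diagonal is [1, 2, 1, 3, 1, 2, 2, 3, 1]. Computing det(xI - L) by cofactor expansion (or equivalently via sum-over-permutations) gives x^9 - 16x^8 + 103x^7 - 344x^6 + 642x^5 - 674x^4 + 381x^3 - 102x^2 + 9x. The constant term is 0 because L is singular (the all-ones vector lies in its kernel). There is one zero in the spectrum, matching the 1 component. The largest eigenvalue, 4.6437, is at most the vertex count 9.

x^9 - 16x^8 + 103x^7 - 344x^6 + 642x^5 - 674x^4 + 381x^3 - 102x^2 + 9x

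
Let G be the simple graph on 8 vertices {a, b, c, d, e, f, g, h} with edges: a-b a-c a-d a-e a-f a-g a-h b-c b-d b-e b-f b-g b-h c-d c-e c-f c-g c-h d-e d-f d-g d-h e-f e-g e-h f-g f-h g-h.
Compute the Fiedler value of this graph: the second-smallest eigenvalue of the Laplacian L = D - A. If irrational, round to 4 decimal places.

With the vertex order [a, b, c, d, e, f, g, h], the degrees are [7, 7, 7, 7, 7, 7, 7, 7], giving D = diag(7, 7, 7, 7, 7, 7, 7, 7) and L = D - A. Computing the eigenvalues of L and sorting gives [0, 8, 8, 8, 8, 8, 8, 8]. The Fiedler value lambda_2 = 8 is strictly positive, so the graph is connected. By the matrix-tree theorem the graph has (1/8) * product of the nonzero eigenvalues = 262144 spanning trees. There is one zero in the spectrum, matching the 1 component.

8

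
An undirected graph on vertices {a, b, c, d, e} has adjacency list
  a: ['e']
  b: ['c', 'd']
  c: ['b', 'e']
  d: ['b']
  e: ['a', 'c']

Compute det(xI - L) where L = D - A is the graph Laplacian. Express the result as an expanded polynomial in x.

Reading degrees in the order [a, b, c, d, e] gives [1, 2, 2, 1, 2]; set D = diag(1, 2, 2, 1, 2) and form L = D - A. L has integer entries, so p(x) = det(xI - L) has integer coefficients. Expanding the determinant yields x^5 - 8x^4 + 21x^3 - 20x^2 + 5x. The coefficient of x^4 equals -trace(L) = -8, matching the sum of degrees. By the matrix-tree theorem the graph has (1/5) * product of the nonzero eigenvalues = 1 spanning tree.

x^5 - 8x^4 + 21x^3 - 20x^2 + 5x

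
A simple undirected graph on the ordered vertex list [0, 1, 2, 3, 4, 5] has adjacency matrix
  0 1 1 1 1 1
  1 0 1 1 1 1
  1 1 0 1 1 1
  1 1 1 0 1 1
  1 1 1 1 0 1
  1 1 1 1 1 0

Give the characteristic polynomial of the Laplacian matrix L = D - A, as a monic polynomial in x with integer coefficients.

Each diagonal entry of L is the vertex degree and each off-diagonal entry is -1 where an edge is present, 0 otherwise; in the order [0, 1, 2, 3, 4, 5] the diagonal is [5, 5, 5, 5, 5, 5]. Computing det(xI - L) by cofactor expansion (or equivalently via sum-over-permutations) gives x^6 - 30x^5 + 360x^4 - 2160x^3 + 6480x^2 - 7776x. The constant term is 0 because L is singular (the all-ones vector lies in its kernel). There is one zero in the spectrum, matching the 1 component.

x^6 - 30x^5 + 360x^4 - 2160x^3 + 6480x^2 - 7776x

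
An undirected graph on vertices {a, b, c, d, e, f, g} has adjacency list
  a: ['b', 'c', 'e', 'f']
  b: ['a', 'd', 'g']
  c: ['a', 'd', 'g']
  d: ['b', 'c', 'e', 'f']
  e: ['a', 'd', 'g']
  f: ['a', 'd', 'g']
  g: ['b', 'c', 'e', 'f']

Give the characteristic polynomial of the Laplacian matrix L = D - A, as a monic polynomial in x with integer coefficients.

x^7 - 24x^6 + 234x^5 - 1192x^4 + 3357x^3 - 4968x^2 + 3024x

Reading degrees in the order [a, b, c, d, e, f, g] gives [4, 3, 3, 4, 3, 3, 4]; set D = diag(4, 3, 3, 4, 3, 3, 4) and form L = D - A. Computing det(xI - L) by cofactor expansion (or equivalently via sum-over-permutations) gives x^7 - 24x^6 + 234x^5 - 1192x^4 + 3357x^3 - 4968x^2 + 3024x. The constant term is 0 because L is singular (the all-ones vector lies in its kernel). The eigenvalues sum to 24, which equals trace(L) = 2|E|.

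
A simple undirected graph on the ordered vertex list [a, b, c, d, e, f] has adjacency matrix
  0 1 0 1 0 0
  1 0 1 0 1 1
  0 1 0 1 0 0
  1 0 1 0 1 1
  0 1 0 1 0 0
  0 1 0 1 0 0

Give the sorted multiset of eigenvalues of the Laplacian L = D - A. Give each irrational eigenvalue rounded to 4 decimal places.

[0, 2, 2, 2, 4, 6]

Reading degrees in the order [a, b, c, d, e, f] gives [2, 4, 2, 4, 2, 2]; set D = diag(2, 4, 2, 4, 2, 2) and form L = D - A. L is symmetric positive semidefinite, so every eigenvalue is real and nonnegative. The single zero eigenvalue shows the graph is connected. The eigenvalues sum to 16, which equals trace(L) = 2|E|.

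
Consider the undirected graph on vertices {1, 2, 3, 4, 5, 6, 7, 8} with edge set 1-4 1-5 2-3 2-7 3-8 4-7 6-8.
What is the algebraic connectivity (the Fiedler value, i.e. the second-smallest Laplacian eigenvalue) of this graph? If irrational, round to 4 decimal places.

0.1522

Each diagonal entry of L is the vertex degree and each off-diagonal entry is -1 where an edge is present, 0 otherwise; in the order [1, 2, 3, 4, 5, 6, 7, 8] the diagonal is [2, 2, 2, 2, 1, 1, 2, 2]. The smallest Laplacian eigenvalue is always 0. The next one, lambda_2 = 0.1522, measures how hard the graph is to disconnect: larger values mean better connectivity. The eigenvalues sum to 14, which equals trace(L) = 2|E|.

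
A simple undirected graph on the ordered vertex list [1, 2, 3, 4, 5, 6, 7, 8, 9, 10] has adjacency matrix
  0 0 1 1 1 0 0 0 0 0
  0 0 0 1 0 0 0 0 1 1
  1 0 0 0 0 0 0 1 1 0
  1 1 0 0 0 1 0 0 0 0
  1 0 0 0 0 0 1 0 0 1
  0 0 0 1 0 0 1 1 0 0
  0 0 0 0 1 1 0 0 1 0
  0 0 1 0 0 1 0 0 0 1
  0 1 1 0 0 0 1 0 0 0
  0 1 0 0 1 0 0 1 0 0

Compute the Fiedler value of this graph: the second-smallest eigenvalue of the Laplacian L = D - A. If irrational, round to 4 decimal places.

Each diagonal entry of L is the vertex degree and each off-diagonal entry is -1 where an edge is present, 0 otherwise; in the order [1, 2, 3, 4, 5, 6, 7, 8, 9, 10] the diagonal is [3, 3, 3, 3, 3, 3, 3, 3, 3, 3]. The smallest Laplacian eigenvalue is always 0. The next one, lambda_2 = 2, measures how hard the graph is to disconnect: larger values mean better connectivity. There is one zero in the spectrum, matching the 1 component. The largest eigenvalue, 5, is at most the vertex count 10.

2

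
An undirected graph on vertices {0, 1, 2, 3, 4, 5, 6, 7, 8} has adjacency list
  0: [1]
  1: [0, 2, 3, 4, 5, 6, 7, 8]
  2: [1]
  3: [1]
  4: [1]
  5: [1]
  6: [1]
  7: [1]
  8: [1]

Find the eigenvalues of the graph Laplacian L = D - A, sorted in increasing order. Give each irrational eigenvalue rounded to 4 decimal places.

[0, 1, 1, 1, 1, 1, 1, 1, 9]

With the vertex order [0, 1, 2, 3, 4, 5, 6, 7, 8], the degrees are [1, 8, 1, 1, 1, 1, 1, 1, 1], giving D = diag(1, 8, 1, 1, 1, 1, 1, 1, 1) and L = D - A. The multiplicity of 0 as a Laplacian eigenvalue equals the number of connected components. By the matrix-tree theorem the graph has (1/9) * product of the nonzero eigenvalues = 1 spanning tree.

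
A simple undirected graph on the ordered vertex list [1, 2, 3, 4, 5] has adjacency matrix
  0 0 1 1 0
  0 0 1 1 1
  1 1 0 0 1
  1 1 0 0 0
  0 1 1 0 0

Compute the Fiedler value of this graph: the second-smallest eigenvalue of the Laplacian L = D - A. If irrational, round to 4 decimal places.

1.3820

Each diagonal entry of L is the vertex degree and each off-diagonal entry is -1 where an edge is present, 0 otherwise; in the order [1, 2, 3, 4, 5] the diagonal is [2, 3, 3, 2, 2]. Computing the eigenvalues of L and sorting gives [0, 1.3820, 2.3820, 3.6180, 4.6180]. The Fiedler value lambda_2 = 1.3820 is strictly positive, so the graph is connected. There is one zero in the spectrum, matching the 1 component. By the matrix-tree theorem the graph has (1/5) * product of the nonzero eigenvalues = 11 spanning trees.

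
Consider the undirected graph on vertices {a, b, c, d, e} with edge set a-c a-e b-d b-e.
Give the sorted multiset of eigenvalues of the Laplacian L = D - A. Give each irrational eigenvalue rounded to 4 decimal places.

With the vertex order [a, b, c, d, e], the degrees are [2, 2, 1, 1, 2], giving D = diag(2, 2, 1, 1, 2) and L = D - A. Since every row of L sums to 0, the all-ones vector is in the kernel and 0 is an eigenvalue. The single zero eigenvalue shows the graph is connected. There is one zero in the spectrum, matching the 1 component. The eigenvalues sum to 8, which equals trace(L) = 2|E|.

[0, 0.3820, 1.3820, 2.6180, 3.6180]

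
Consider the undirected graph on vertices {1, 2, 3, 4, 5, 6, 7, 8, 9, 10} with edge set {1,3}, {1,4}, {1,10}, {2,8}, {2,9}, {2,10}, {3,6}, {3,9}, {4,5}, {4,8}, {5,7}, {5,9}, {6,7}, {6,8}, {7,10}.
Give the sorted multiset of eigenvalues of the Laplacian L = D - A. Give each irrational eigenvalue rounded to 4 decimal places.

With the vertex order [1, 2, 3, 4, 5, 6, 7, 8, 9, 10], the degrees are [3, 3, 3, 3, 3, 3, 3, 3, 3, 3], giving D = diag(3, 3, 3, 3, 3, 3, 3, 3, 3, 3) and L = D - A. Diagonalising L (or applying a numerical eigensolver to the 10x10 matrix) gives the spectrum above.

[0, 2, 2, 2, 2, 2, 5, 5, 5, 5]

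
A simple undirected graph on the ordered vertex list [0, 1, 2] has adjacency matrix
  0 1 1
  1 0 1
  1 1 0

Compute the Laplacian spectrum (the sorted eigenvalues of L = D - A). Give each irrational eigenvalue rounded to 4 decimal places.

Reading degrees in the order [0, 1, 2] gives [2, 2, 2]; set D = diag(2, 2, 2) and form L = D - A. L is symmetric positive semidefinite, so every eigenvalue is real and nonnegative. The single zero eigenvalue shows the graph is connected. The eigenvalues sum to 6, which equals trace(L) = 2|E|. There is one zero in the spectrum, matching the 1 component.

[0, 3, 3]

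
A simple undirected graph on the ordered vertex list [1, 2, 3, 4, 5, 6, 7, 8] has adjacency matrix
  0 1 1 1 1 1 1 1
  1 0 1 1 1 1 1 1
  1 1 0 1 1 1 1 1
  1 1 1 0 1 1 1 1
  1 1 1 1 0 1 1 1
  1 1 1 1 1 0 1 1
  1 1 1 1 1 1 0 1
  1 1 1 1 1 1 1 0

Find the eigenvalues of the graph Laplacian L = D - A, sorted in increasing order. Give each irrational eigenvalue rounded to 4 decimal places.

[0, 8, 8, 8, 8, 8, 8, 8]

With the vertex order [1, 2, 3, 4, 5, 6, 7, 8], the degrees are [7, 7, 7, 7, 7, 7, 7, 7], giving D = diag(7, 7, 7, 7, 7, 7, 7, 7) and L = D - A. The multiplicity of 0 as a Laplacian eigenvalue equals the number of connected components. The eigenvalues sum to 56, which equals trace(L) = 2|E|.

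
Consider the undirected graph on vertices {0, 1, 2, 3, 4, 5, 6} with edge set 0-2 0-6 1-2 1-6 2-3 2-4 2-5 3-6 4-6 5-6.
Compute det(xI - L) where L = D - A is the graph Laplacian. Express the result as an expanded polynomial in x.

x^7 - 20x^6 + 155x^5 - 600x^4 + 1240x^3 - 1312x^2 + 560x

Each diagonal entry of L is the vertex degree and each off-diagonal entry is -1 where an edge is present, 0 otherwise; in the order [0, 1, 2, 3, 4, 5, 6] the diagonal is [2, 2, 5, 2, 2, 2, 5]. Computing det(xI - L) by cofactor expansion (or equivalently via sum-over-permutations) gives x^7 - 20x^6 + 155x^5 - 600x^4 + 1240x^3 - 1312x^2 + 560x. Since p(0) = det(-L) = 0, x divides p(x). The eigenvalues sum to 20, which equals trace(L) = 2|E|.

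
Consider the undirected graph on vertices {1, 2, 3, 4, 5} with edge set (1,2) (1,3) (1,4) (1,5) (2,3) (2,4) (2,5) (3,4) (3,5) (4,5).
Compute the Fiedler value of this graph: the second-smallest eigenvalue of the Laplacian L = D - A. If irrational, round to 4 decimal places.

Each diagonal entry of L is the vertex degree and each off-diagonal entry is -1 where an edge is present, 0 otherwise; in the order [1, 2, 3, 4, 5] the diagonal is [4, 4, 4, 4, 4]. Computing the eigenvalues of L and sorting gives [0, 5, 5, 5, 5]. The Fiedler value lambda_2 = 5 is strictly positive, so the graph is connected. By the matrix-tree theorem the graph has (1/5) * product of the nonzero eigenvalues = 125 spanning trees.

5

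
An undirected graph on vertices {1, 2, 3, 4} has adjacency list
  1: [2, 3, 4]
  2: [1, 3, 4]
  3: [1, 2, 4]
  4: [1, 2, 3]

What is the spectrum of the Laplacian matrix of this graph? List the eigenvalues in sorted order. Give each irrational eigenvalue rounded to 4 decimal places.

[0, 4, 4, 4]

Each diagonal entry of L is the vertex degree and each off-diagonal entry is -1 where an edge is present, 0 otherwise; in the order [1, 2, 3, 4] the diagonal is [3, 3, 3, 3]. The multiplicity of 0 as a Laplacian eigenvalue equals the number of connected components. There is one zero in the spectrum, matching the 1 component.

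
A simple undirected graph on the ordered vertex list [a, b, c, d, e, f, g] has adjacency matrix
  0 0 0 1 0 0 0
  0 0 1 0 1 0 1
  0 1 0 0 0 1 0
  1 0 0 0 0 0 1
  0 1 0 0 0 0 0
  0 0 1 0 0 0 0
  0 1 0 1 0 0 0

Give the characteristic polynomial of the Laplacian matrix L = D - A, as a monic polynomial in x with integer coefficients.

x^7 - 12x^6 + 54x^5 - 114x^4 + 115x^3 - 50x^2 + 7x

Each diagonal entry of L is the vertex degree and each off-diagonal entry is -1 where an edge is present, 0 otherwise; in the order [a, b, c, d, e, f, g] the diagonal is [1, 3, 2, 2, 1, 1, 2]. L has integer entries, so p(x) = det(xI - L) has integer coefficients. Expanding the determinant yields x^7 - 12x^6 + 54x^5 - 114x^4 + 115x^3 - 50x^2 + 7x. The coefficient of x^6 equals -trace(L) = -12, matching the sum of degrees. The eigenvalues sum to 12, which equals trace(L) = 2|E|.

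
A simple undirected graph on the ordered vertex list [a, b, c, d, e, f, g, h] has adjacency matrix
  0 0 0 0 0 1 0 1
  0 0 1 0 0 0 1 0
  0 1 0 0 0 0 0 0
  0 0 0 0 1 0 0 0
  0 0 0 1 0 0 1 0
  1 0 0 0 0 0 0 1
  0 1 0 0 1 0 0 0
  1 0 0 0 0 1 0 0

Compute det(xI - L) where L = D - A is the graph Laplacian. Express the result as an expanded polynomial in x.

With the vertex order [a, b, c, d, e, f, g, h], the degrees are [2, 2, 1, 1, 2, 2, 2, 2], giving D = diag(2, 2, 1, 1, 2, 2, 2, 2) and L = D - A. Computing det(xI - L) by cofactor expansion (or equivalently via sum-over-permutations) gives x^8 - 14x^7 + 78x^6 - 218x^5 + 314x^4 - 210x^3 + 45x^2. The coefficient of x^7 equals -trace(L) = -14, matching the sum of degrees. There are 2 zeros in the spectrum, matching the 2 components. The largest eigenvalue, 3.6180, is at most the vertex count 8.

x^8 - 14x^7 + 78x^6 - 218x^5 + 314x^4 - 210x^3 + 45x^2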